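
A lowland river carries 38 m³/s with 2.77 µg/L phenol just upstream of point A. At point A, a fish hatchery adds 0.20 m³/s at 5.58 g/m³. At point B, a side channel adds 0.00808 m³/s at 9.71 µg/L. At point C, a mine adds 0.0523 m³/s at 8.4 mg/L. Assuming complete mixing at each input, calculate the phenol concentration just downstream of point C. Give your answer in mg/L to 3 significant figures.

2.77 µg/L = 0.00277 mg/L.
After input A: C = (38·0.00277 + 0.2·5.58) / 38.2 = 0.03197 mg/L.
9.71 µg/L = 0.00971 mg/L.
After input B: C = (38.2·0.03197 + 0.00808·0.00971) / 38.21 = 0.03197 mg/L.
After input C: C = (38.21·0.03197 + 0.0523·8.4) / 38.26 = 0.0434 mg/L.

0.0434 mg/L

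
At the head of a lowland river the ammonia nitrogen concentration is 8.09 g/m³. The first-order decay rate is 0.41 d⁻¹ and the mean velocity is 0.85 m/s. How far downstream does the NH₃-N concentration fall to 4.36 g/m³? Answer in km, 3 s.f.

From C = C₀·e^(−kt), t = ln(C₀/C)/k = ln(8.09/4.36)/0.41 = 0.6182/0.41 = 1.508 d.
Distance = v·t = 0.85 m/s × 1.303e+05 s = 1.107e+05 m = 110.7 km.

111 km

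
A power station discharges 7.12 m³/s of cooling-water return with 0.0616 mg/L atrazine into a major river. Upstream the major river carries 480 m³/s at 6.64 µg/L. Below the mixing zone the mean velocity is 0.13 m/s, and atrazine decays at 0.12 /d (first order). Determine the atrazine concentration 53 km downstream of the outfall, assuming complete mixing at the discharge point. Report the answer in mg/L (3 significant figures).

6.64 µg/L = 0.00664 mg/L.
After complete mixing, C₀ = (7.12·0.0616 + 480·0.00664) / 487.1 = 0.007443 mg/L.
Travel time t = 5.3e+04 m / 0.13 m/s = 4.077e+05 s = 4.719 d.
C = 0.007443·exp(−0.12·4.719) = 0.007443·0.5677 = 0.004225 mg/L.

0.00423 mg/L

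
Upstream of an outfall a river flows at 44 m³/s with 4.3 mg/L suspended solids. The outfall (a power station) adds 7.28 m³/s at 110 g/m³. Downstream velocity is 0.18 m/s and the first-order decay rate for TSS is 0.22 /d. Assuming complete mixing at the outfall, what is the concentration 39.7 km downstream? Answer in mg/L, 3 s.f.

11.0 mg/L

After complete mixing, C₀ = (7.28·110 + 44·4.3) / 51.28 = 19.31 mg/L.
Travel time t = 3.97e+04 m / 0.18 m/s = 2.206e+05 s = 2.553 d.
C = 19.31·exp(−0.22·2.553) = 19.31·0.5703 = 11.01 mg/L.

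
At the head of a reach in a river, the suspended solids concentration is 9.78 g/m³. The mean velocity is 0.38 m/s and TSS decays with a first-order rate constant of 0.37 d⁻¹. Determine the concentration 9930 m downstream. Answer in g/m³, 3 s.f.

Travel time t = 9930 m / 0.38 m/s = 9930/0.38 = 2.613e+04 s = 0.3024 d.
First-order decay: C = 9.78·exp(−0.37·0.3024) = 9.78·0.8941 = 8.745 g/m³.

8.74 g/m³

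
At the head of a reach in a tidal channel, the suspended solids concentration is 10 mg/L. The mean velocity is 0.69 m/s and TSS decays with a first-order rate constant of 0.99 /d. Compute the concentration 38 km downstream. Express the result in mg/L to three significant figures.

5.32 mg/L

Travel time t = 38 km / 0.69 m/s = 3.8e+04/0.69 = 5.507e+04 s = 0.6374 d.
First-order decay: C = 10·exp(−0.99·0.6374) = 10·0.532 = 5.32 mg/L.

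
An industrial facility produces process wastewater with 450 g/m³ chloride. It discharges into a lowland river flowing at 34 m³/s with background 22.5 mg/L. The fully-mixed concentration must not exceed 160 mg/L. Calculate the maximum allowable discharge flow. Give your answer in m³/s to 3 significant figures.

16.1 m³/s

Mass balance at complete mixing: C_std·(Q_w + Q_r) = Q_w·C_e + Q_r·C_b.
Rearranging, Q_w = Q_r·(C_std − C_b)/(C_e − C_std) = 34·(160 − 22.5) / (450 − 160) = 16.12 m³/s.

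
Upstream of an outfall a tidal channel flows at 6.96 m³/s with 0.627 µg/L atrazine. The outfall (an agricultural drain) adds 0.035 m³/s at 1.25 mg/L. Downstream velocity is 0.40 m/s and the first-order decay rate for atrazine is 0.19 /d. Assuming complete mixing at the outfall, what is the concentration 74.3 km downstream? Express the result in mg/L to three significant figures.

0.627 µg/L = 0.000627 mg/L.
After complete mixing, C₀ = (0.035·1.25 + 6.96·0.000627) / 6.995 = 0.006878 mg/L.
Travel time t = 7.43e+04 m / 0.40 m/s = 1.858e+05 s = 2.15 d.
C = 0.006878·exp(−0.19·2.15) = 0.006878·0.6647 = 0.004572 mg/L.

0.00457 mg/L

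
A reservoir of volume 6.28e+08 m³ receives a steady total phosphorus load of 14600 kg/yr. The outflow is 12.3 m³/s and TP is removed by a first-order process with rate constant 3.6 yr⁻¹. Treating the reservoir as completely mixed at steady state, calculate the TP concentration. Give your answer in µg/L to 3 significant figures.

Outflow Q = 12.3 m³/s × 3.156e+07 s/yr = 3.882e+08 m³/yr.
Steady-state CSTR mass balance: W = Q·C + k·V·C, so C = W/(Q + kV).
Q + kV = 3.882e+08 + 3.6·6.28e+08 = 2.649e+09 m³/yr.
C = 14600/2.649e+09 = 5.512e-06 kg/m³ = 0.005512 mg/L = 5.512 µg/L.

5.51 µg/L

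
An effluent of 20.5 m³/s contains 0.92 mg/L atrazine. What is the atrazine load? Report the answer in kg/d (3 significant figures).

Mass flux = Q·C = 20.5 m³/s × 0.92 g/m³ = 18.86 g/s.
= 18.86 g/s × 86.4 = 1630 kg/d.

1630 kg/d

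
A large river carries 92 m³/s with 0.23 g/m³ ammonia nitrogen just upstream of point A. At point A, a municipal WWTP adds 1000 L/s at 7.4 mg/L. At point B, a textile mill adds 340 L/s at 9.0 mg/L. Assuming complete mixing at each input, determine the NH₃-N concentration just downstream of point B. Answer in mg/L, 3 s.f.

0.339 mg/L

1000 L/s = 1 m³/s.
After input A: C = (92·0.23 + 1·7.4) / 93 = 0.3071 mg/L.
340 L/s = 0.34 m³/s.
After input B: C = (93·0.3071 + 0.34·9) / 93.34 = 0.3388 mg/L.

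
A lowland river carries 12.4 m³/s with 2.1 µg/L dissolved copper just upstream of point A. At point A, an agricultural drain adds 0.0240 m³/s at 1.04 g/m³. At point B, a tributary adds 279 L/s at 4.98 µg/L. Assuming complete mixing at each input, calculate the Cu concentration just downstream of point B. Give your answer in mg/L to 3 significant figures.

0.00412 mg/L

2.1 µg/L = 0.0021 mg/L.
After input A: C = (12.4·0.0021 + 0.024·1.04) / 12.42 = 0.004105 mg/L.
279 L/s = 0.279 m³/s.
4.98 µg/L = 0.00498 mg/L.
After input B: C = (12.42·0.004105 + 0.279·0.00498) / 12.7 = 0.004124 mg/L.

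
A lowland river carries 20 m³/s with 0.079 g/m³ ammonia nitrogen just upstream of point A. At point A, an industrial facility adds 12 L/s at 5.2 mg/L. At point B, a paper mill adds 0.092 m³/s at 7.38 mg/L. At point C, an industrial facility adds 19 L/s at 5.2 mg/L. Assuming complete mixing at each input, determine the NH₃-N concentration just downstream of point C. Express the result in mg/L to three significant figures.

12 L/s = 0.012 m³/s.
After input A: C = (20·0.079 + 0.012·5.2) / 20.01 = 0.08207 mg/L.
After input B: C = (20.01·0.08207 + 0.092·7.38) / 20.1 = 0.1155 mg/L.
19 L/s = 0.019 m³/s.
After input C: C = (20.1·0.1155 + 0.019·5.2) / 20.12 = 0.1203 mg/L.

0.120 mg/L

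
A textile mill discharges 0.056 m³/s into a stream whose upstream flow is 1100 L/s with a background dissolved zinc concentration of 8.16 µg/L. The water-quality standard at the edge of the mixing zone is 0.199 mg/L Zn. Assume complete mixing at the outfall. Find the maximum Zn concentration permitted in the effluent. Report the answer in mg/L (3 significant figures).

3.95 mg/L

1100 L/s = 1.1 m³/s.
8.16 µg/L = 0.00816 mg/L.
Mass balance: 0.199·1.156 = 0.056·Cₑ + 1.1·0.00816.
Cₑ = (0.23 − 0.008976) / 0.056 = 3.948 mg/L.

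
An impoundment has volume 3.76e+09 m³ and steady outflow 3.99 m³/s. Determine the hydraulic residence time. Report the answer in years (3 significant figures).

Q = 3.99 m³/s × 3.156e+07 s/yr = 1.259e+08 m³/yr.
Hydraulic residence time τ = V/Q = 3.76e+09/1.259e+08 = 29.86 yr.

29.9 yr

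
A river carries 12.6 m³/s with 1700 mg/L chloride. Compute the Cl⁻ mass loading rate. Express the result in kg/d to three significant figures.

1.85e+06 kg/d

Mass flux = Q·C = 12.6 m³/s × 1700 g/m³ = 2.142e+04 g/s.
= 2.142e+04 g/s × 86.4 = 1.851e+06 kg/d.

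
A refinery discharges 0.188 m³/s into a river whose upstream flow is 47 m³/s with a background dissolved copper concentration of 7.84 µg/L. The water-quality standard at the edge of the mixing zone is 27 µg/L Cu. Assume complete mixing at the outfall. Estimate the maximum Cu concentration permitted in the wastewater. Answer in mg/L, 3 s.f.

7.84 µg/L = 0.00784 mg/L.
27 µg/L = 0.027 mg/L.
Mass balance: 0.027·47.19 = 0.188·Cₑ + 47·0.00784.
Cₑ = (1.274 − 0.3685) / 0.188 = 4.817 mg/L.

4.82 mg/L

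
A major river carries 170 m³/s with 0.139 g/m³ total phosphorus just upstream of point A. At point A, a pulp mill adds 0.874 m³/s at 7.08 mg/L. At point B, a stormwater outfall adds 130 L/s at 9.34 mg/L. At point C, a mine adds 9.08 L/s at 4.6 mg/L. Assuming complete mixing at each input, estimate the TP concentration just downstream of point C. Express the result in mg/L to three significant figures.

0.182 mg/L

After input A: C = (170·0.139 + 0.874·7.08) / 170.9 = 0.1745 mg/L.
130 L/s = 0.13 m³/s.
After input B: C = (170.9·0.1745 + 0.13·9.34) / 171 = 0.1815 mg/L.
9.08 L/s = 0.00908 m³/s.
After input C: C = (171·0.1815 + 0.00908·4.6) / 171 = 0.1817 mg/L.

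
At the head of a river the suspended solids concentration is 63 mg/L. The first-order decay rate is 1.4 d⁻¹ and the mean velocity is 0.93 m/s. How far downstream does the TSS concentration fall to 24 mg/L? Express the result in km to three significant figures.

55.4 km

From C = C₀·e^(−kt), t = ln(C₀/C)/k = ln(63/24)/1.4 = 0.9651/1.4 = 0.6893 d.
Distance = v·t = 0.93 m/s × 5.956e+04 s = 5.539e+04 m = 55.39 km.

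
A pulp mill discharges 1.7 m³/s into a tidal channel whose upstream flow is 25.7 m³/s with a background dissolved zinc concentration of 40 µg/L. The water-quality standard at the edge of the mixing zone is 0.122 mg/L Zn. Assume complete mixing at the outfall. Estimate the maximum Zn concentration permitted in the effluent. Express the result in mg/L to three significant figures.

40 µg/L = 0.04 mg/L.
Mass balance: 0.122·27.4 = 1.7·Cₑ + 25.7·0.04.
Cₑ = (3.343 − 1.028) / 1.7 = 1.362 mg/L.

1.36 mg/L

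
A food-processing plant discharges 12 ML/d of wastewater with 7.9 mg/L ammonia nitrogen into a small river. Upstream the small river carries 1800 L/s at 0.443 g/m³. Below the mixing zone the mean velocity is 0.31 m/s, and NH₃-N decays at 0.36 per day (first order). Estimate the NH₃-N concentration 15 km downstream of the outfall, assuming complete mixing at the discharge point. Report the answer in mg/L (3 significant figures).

12 ML/d = 0.1389 m³/s.
1800 L/s = 1.8 m³/s.
After complete mixing, C₀ = (0.1389·7.9 + 1.8·0.443) / 1.939 = 0.9772 mg/L.
Travel time t = 1.5e+04 m / 0.31 m/s = 4.839e+04 s = 0.56 d.
C = 0.9772·exp(−0.36·0.56) = 0.9772·0.8174 = 0.7987 mg/L.

0.799 mg/L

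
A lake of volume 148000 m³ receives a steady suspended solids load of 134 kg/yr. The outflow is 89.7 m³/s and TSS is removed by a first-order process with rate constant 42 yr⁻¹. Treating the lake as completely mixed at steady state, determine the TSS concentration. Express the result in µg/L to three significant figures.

Outflow Q = 89.7 m³/s × 3.156e+07 s/yr = 2.831e+09 m³/yr.
Steady-state CSTR mass balance: W = Q·C + k·V·C, so C = W/(Q + kV).
Q + kV = 2.831e+09 + 42·148000 = 2.837e+09 m³/yr.
C = 134/2.837e+09 = 4.723e-08 kg/m³ = 4.723e-05 mg/L = 0.04723 µg/L.

0.0472 µg/L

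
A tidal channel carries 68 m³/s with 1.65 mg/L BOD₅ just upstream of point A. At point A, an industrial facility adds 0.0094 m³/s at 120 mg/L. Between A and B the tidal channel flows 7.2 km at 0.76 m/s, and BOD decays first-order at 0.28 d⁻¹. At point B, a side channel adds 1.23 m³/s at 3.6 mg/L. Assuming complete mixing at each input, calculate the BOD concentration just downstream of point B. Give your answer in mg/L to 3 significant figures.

After input A: C = (68·1.65 + 0.0094·120) / 68.01 = 1.666 mg/L.
Over the 7.2 km reach to input B (t = 9474 s = 0.1096 d), decay gives C = 1.666·exp(−0.28·0.1096) = 1.616 mg/L.
After input B: C = (68.01·1.616 + 1.23·3.6) / 69.24 = 1.651 mg/L.

1.65 mg/L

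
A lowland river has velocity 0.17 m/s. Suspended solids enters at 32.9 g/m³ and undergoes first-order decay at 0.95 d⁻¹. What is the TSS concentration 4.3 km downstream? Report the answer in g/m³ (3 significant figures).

Travel time t = 4.3 km / 0.17 m/s = 4300/0.17 = 2.529e+04 s = 0.2928 d.
First-order decay: C = 32.9·exp(−0.95·0.2928) = 32.9·0.7572 = 24.91 g/m³.

24.9 g/m³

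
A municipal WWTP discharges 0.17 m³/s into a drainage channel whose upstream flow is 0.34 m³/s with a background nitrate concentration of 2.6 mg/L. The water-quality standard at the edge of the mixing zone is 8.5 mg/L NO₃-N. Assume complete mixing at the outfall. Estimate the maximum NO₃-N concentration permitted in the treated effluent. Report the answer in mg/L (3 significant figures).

Mass balance: 8.5·0.51 = 0.17·Cₑ + 0.34·2.6.
Cₑ = (4.335 − 0.884) / 0.17 = 20.3 mg/L.

20.3 mg/L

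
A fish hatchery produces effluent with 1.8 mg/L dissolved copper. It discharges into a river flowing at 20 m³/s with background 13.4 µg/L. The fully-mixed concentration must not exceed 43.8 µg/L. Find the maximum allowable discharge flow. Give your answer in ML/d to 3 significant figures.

29.9 ML/d

13.4 µg/L = 0.0134 mg/L.
43.8 µg/L = 0.0438 mg/L.
Mass balance at complete mixing: C_std·(Q_w + Q_r) = Q_w·C_e + Q_r·C_b.
Rearranging, Q_w = Q_r·(C_std − C_b)/(C_e − C_std) = 20·(0.0438 − 0.0134) / (1.8 − 0.0438) = 0.3462 m³/s.
= 29.91 ML/d.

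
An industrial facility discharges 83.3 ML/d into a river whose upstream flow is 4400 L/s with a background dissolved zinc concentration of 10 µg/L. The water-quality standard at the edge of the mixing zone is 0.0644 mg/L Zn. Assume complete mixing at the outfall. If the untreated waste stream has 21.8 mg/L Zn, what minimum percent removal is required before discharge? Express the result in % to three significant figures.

98.6 %

83.3 ML/d = 0.9641 m³/s.
4400 L/s = 4.4 m³/s.
10 µg/L = 0.01 mg/L.
Mass balance: 0.0644·5.364 = 0.9641·Cₑ + 4.4·0.01.
Cₑ = (0.3454 − 0.044) / 0.9641 = 0.3127 mg/L.
Required removal = 1 − 0.3127/21.8 = 98.57 %.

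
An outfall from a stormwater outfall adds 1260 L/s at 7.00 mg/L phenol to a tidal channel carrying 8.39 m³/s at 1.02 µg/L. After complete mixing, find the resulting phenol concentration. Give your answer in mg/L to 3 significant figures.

0.915 mg/L

1260 L/s = 1.26 m³/s.
1.02 µg/L = 0.00102 mg/L.
Flow-weighted mixing gives C = (1.26·7 + 8.39·0.00102) / (1.26 + 8.39) = 8.829/9.65 = 0.9149 mg/L.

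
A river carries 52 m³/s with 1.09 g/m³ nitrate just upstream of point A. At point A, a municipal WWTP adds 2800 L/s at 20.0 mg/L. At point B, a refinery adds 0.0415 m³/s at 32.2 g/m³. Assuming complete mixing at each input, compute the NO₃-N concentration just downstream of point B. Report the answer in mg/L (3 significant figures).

2.08 mg/L

2800 L/s = 2.8 m³/s.
After input A: C = (52·1.09 + 2.8·20) / 54.8 = 2.056 mg/L.
After input B: C = (54.8·2.056 + 0.0415·32.2) / 54.84 = 2.079 mg/L.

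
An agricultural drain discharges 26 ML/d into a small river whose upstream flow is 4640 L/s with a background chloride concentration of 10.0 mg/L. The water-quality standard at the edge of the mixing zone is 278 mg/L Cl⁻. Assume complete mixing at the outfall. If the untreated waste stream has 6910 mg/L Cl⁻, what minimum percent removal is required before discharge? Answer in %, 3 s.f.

26 ML/d = 0.3009 m³/s.
4640 L/s = 4.64 m³/s.
Mass balance: 278·4.941 = 0.3009·Cₑ + 4.64·10.
Cₑ = (1374 − 46.4) / 0.3009 = 4410 mg/L.
Required removal = 1 − 4410/6910 = 36.17 %.

36.2 %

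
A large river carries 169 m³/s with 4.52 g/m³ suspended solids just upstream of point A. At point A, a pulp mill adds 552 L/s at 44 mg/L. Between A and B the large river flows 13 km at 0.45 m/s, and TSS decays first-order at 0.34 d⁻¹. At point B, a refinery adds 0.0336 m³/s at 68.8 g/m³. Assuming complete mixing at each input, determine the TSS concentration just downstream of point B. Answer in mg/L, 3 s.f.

552 L/s = 0.552 m³/s.
After input A: C = (169·4.52 + 0.552·44) / 169.6 = 4.649 mg/L.
Over the 13 km reach to input B (t = 2.889e+04 s = 0.3344 d), decay gives C = 4.649·exp(−0.34·0.3344) = 4.149 mg/L.
After input B: C = (169.6·4.149 + 0.0336·68.8) / 169.6 = 4.162 mg/L.

4.16 mg/L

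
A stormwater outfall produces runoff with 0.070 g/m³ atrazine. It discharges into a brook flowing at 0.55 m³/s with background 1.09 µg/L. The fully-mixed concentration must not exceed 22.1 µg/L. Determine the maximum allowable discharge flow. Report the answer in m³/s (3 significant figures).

1.09 µg/L = 0.00109 mg/L.
22.1 µg/L = 0.0221 mg/L.
Mass balance at complete mixing: C_std·(Q_w + Q_r) = Q_w·C_e + Q_r·C_b.
Rearranging, Q_w = Q_r·(C_std − C_b)/(C_e − C_std) = 0.55·(0.0221 − 0.00109) / (0.07 − 0.0221) = 0.2412 m³/s.

0.241 m³/s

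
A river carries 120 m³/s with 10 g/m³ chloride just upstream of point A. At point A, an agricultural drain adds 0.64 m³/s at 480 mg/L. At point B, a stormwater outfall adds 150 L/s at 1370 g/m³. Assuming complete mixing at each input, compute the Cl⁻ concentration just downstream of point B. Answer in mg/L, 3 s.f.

14.2 mg/L

After input A: C = (120·10 + 0.64·480) / 120.6 = 12.49 mg/L.
150 L/s = 0.15 m³/s.
After input B: C = (120.6·12.49 + 0.15·1370) / 120.8 = 14.18 mg/L.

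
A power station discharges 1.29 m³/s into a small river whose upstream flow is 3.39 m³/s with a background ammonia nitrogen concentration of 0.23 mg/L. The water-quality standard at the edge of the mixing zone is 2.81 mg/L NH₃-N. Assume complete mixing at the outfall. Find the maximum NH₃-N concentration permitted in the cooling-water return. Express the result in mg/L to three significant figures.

Mass balance: 2.81·4.68 = 1.29·Cₑ + 3.39·0.23.
Cₑ = (13.15 − 0.7797) / 1.29 = 9.59 mg/L.

9.59 mg/L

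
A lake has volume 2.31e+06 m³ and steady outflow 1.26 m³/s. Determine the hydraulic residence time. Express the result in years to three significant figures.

Q = 1.26 m³/s × 3.156e+07 s/yr = 3.976e+07 m³/yr.
Hydraulic residence time τ = V/Q = 2.31e+06/3.976e+07 = 0.05809 yr.

0.0581 yr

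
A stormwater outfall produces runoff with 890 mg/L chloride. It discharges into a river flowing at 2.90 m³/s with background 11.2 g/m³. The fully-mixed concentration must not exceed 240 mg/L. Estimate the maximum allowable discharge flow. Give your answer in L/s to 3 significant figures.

1020 L/s

Mass balance at complete mixing: C_std·(Q_w + Q_r) = Q_w·C_e + Q_r·C_b.
Rearranging, Q_w = Q_r·(C_std − C_b)/(C_e − C_std) = 2.90·(240 − 11.2) / (890 − 240) = 1.021 m³/s.
= 1021 L/s.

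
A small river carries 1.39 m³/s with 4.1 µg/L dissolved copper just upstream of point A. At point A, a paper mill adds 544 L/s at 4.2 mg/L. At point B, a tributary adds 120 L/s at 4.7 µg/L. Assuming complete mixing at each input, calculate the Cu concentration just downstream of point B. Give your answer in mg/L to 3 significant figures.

1.12 mg/L

4.1 µg/L = 0.0041 mg/L.
544 L/s = 0.544 m³/s.
After input A: C = (1.39·0.0041 + 0.544·4.2) / 1.934 = 1.184 mg/L.
120 L/s = 0.12 m³/s.
4.7 µg/L = 0.0047 mg/L.
After input B: C = (1.934·1.184 + 0.12·0.0047) / 2.054 = 1.115 mg/L.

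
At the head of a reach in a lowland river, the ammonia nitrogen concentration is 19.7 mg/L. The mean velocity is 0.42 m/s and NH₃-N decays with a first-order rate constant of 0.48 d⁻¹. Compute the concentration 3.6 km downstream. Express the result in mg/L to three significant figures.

18.8 mg/L

Travel time t = 3.6 km / 0.42 m/s = 3600/0.42 = 8571 s = 0.09921 d.
First-order decay: C = 19.7·exp(−0.48·0.09921) = 19.7·0.9535 = 18.78 mg/L.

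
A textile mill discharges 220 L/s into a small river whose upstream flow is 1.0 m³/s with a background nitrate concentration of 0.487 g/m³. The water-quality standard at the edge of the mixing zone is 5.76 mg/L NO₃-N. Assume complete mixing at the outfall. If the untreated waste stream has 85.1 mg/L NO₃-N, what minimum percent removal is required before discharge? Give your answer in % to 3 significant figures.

65.1 %

220 L/s = 0.22 m³/s.
Mass balance: 5.76·1.22 = 0.22·Cₑ + 1·0.487.
Cₑ = (7.027 − 0.487) / 0.22 = 29.73 mg/L.
Required removal = 1 − 29.73/85.1 = 65.07 %.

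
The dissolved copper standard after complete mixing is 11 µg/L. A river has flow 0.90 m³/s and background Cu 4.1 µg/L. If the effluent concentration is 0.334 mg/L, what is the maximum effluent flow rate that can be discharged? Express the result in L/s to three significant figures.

4.1 µg/L = 0.0041 mg/L.
11 µg/L = 0.011 mg/L.
Mass balance at complete mixing: C_std·(Q_w + Q_r) = Q_w·C_e + Q_r·C_b.
Rearranging, Q_w = Q_r·(C_std − C_b)/(C_e − C_std) = 0.90·(0.011 − 0.0041) / (0.334 − 0.011) = 0.01923 m³/s.
= 19.23 L/s.

19.2 L/s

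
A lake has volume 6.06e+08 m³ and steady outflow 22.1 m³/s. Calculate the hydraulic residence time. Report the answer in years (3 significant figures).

0.869 yr

Q = 22.1 m³/s × 3.156e+07 s/yr = 6.974e+08 m³/yr.
Hydraulic residence time τ = V/Q = 6.06e+08/6.974e+08 = 0.8689 yr.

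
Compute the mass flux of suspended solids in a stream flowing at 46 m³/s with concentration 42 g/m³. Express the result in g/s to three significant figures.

1930 g/s

Mass flux = Q·C = 46 m³/s × 42 g/m³ = 1932 g/s.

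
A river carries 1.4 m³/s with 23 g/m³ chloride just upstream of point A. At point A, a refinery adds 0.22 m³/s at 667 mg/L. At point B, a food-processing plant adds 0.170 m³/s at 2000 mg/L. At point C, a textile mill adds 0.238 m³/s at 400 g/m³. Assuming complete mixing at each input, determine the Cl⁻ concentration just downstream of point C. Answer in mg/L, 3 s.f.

After input A: C = (1.4·23 + 0.22·667) / 1.62 = 110.5 mg/L.
After input B: C = (1.62·110.5 + 0.17·2000) / 1.79 = 289.9 mg/L.
After input C: C = (1.79·289.9 + 0.238·400) / 2.028 = 302.8 mg/L.

303 mg/L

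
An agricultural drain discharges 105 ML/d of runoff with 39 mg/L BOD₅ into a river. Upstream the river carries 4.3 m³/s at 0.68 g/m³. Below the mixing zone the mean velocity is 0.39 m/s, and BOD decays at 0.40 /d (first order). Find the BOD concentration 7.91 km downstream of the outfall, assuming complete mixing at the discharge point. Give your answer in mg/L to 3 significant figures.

8.31 mg/L

105 ML/d = 1.215 m³/s.
After complete mixing, C₀ = (1.215·39 + 4.3·0.68) / 5.515 = 9.124 mg/L.
Travel time t = 7910 m / 0.39 m/s = 2.028e+04 s = 0.2347 d.
C = 9.124·exp(−0.40·0.2347) = 9.124·0.9104 = 8.306 mg/L.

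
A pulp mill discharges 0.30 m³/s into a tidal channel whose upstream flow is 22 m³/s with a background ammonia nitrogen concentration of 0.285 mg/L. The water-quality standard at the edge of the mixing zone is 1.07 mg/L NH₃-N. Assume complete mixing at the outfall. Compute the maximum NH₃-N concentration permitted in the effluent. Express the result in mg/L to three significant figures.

58.6 mg/L

Mass balance: 1.07·22.3 = 0.3·Cₑ + 22·0.285.
Cₑ = (23.86 − 6.27) / 0.3 = 58.64 mg/L.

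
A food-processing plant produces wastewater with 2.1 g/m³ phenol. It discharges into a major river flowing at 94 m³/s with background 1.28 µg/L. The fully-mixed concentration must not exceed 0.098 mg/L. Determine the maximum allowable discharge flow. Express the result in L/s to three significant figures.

4540 L/s

1.28 µg/L = 0.00128 mg/L.
Mass balance at complete mixing: C_std·(Q_w + Q_r) = Q_w·C_e + Q_r·C_b.
Rearranging, Q_w = Q_r·(C_std − C_b)/(C_e − C_std) = 94·(0.098 − 0.00128) / (2.1 − 0.098) = 4.541 m³/s.
= 4541 L/s.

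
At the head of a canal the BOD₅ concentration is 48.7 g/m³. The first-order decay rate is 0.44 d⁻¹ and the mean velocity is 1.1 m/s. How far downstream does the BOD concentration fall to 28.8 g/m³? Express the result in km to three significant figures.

113 km

From C = C₀·e^(−kt), t = ln(C₀/C)/k = ln(48.7/28.8)/0.44 = 0.5253/0.44 = 1.194 d.
Distance = v·t = 1.1 m/s × 1.032e+05 s = 1.135e+05 m = 113.5 km.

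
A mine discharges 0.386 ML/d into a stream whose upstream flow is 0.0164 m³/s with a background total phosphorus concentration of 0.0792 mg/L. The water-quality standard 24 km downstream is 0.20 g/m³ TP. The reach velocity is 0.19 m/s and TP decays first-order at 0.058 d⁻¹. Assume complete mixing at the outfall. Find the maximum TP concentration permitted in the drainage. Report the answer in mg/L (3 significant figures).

0.386 ML/d = 0.004468 m³/s.
Travel time to the compliance point: t = 2.4e+04/0.19 = 1.263e+05 s = 1.462 d; decay factor exp(−0.058·1.462) = 0.9187.
So the concentration just after mixing may be at most 0.2/0.9187 = 0.2177 mg/L.
Mass balance: 0.2177·0.02087 = 0.004468·Cₑ + 0.0164·0.0792.
Cₑ = (0.004543 − 0.001299) / 0.004468 = 0.7261 mg/L.

0.726 mg/L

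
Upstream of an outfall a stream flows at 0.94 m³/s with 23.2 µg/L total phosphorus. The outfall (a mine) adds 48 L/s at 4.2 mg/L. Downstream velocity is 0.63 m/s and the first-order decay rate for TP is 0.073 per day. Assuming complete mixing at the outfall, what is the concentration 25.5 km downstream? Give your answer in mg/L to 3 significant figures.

0.219 mg/L

48 L/s = 0.048 m³/s.
23.2 µg/L = 0.0232 mg/L.
After complete mixing, C₀ = (0.048·4.2 + 0.94·0.0232) / 0.988 = 0.2261 mg/L.
Travel time t = 2.55e+04 m / 0.63 m/s = 4.048e+04 s = 0.4685 d.
C = 0.2261·exp(−0.073·0.4685) = 0.2261·0.9664 = 0.2185 mg/L.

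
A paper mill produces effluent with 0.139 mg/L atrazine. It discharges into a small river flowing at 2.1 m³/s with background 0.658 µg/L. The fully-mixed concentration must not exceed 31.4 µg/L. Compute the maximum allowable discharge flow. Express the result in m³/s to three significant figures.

0.658 µg/L = 0.000658 mg/L.
31.4 µg/L = 0.0314 mg/L.
Mass balance at complete mixing: C_std·(Q_w + Q_r) = Q_w·C_e + Q_r·C_b.
Rearranging, Q_w = Q_r·(C_std − C_b)/(C_e − C_std) = 2.1·(0.0314 − 0.000658) / (0.139 − 0.0314) = 0.6 m³/s.

0.600 m³/s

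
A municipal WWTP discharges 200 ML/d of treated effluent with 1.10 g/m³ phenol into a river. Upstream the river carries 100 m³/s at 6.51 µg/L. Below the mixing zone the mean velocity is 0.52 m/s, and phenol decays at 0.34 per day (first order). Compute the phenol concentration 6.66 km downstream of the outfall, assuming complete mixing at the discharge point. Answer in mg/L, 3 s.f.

200 ML/d = 2.315 m³/s.
6.51 µg/L = 0.00651 mg/L.
After complete mixing, C₀ = (2.315·1.1 + 100·0.00651) / 102.3 = 0.03125 mg/L.
Travel time t = 6660 m / 0.52 m/s = 1.281e+04 s = 0.1482 d.
C = 0.03125·exp(−0.34·0.1482) = 0.03125·0.9508 = 0.02971 mg/L.

0.0297 mg/L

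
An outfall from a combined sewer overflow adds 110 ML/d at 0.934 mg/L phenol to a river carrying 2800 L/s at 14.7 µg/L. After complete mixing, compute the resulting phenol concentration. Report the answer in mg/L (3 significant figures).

0.302 mg/L

110 ML/d = 1.273 m³/s.
2800 L/s = 2.8 m³/s.
14.7 µg/L = 0.0147 mg/L.
By mass balance at complete mixing, C = (1.273·0.934 + 2.8·0.0147) / (1.273 + 2.8) = 1.23/4.073 = 0.302 mg/L.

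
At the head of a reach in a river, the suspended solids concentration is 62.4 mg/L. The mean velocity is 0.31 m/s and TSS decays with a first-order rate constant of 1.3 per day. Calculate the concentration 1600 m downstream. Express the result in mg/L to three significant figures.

57.7 mg/L

Travel time t = 1600 m / 0.31 m/s = 1600/0.31 = 5161 s = 0.05974 d.
First-order decay: C = 62.4·exp(−1.3·0.05974) = 62.4·0.9253 = 57.74 mg/L.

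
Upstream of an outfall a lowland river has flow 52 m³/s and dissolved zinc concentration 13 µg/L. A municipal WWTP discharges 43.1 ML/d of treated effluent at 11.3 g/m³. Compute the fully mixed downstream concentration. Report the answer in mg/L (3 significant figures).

43.1 ML/d = 0.4988 m³/s.
13 µg/L = 0.013 mg/L.
Conservation of mass across the mixing zone: C = (0.4988·11.3 + 52·0.013) / (0.4988 + 52) = 6.313/52.5 = 0.1202 mg/L.

0.120 mg/L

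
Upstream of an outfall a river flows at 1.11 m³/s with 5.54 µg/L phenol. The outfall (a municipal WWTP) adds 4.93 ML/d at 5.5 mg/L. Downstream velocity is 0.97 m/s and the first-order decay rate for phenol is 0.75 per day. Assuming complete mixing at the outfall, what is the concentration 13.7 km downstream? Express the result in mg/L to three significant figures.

0.243 mg/L

4.93 ML/d = 0.05706 m³/s.
5.54 µg/L = 0.00554 mg/L.
After complete mixing, C₀ = (0.05706·5.5 + 1.11·0.00554) / 1.167 = 0.2742 mg/L.
Travel time t = 1.37e+04 m / 0.97 m/s = 1.412e+04 s = 0.1635 d.
C = 0.2742·exp(−0.75·0.1635) = 0.2742·0.8846 = 0.2425 mg/L.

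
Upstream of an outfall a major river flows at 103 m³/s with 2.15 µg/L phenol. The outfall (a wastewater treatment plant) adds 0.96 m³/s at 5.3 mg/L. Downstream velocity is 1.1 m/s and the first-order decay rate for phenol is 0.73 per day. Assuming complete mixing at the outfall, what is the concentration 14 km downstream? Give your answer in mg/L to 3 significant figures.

2.15 µg/L = 0.00215 mg/L.
After complete mixing, C₀ = (0.96·5.3 + 103·0.00215) / 104 = 0.05107 mg/L.
Travel time t = 1.4e+04 m / 1.1 m/s = 1.273e+04 s = 0.1473 d.
C = 0.05107·exp(−0.73·0.1473) = 0.05107·0.898 = 0.04587 mg/L.

0.0459 mg/L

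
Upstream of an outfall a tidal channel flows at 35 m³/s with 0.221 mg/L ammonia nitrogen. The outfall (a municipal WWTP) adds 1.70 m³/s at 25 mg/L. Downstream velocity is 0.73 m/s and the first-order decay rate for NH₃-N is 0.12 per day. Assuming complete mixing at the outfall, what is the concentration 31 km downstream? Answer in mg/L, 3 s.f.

After complete mixing, C₀ = (1.7·25 + 35·0.221) / 36.7 = 1.369 mg/L.
Travel time t = 3.1e+04 m / 0.73 m/s = 4.247e+04 s = 0.4915 d.
C = 1.369·exp(−0.12·0.4915) = 1.369·0.9427 = 1.29 mg/L.

1.29 mg/L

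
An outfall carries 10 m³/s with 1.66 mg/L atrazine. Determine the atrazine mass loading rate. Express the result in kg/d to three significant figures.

Mass flux = Q·C = 10 m³/s × 1.66 g/m³ = 16.6 g/s.
= 16.6 g/s × 86.4 = 1434 kg/d.

1430 kg/d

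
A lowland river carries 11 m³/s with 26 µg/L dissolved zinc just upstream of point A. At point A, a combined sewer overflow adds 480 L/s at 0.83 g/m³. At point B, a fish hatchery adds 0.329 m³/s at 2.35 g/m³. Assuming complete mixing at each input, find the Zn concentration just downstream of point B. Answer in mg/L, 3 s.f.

26 µg/L = 0.026 mg/L.
480 L/s = 0.48 m³/s.
After input A: C = (11·0.026 + 0.48·0.83) / 11.48 = 0.05962 mg/L.
After input B: C = (11.48·0.05962 + 0.329·2.35) / 11.81 = 0.1234 mg/L.

0.123 mg/L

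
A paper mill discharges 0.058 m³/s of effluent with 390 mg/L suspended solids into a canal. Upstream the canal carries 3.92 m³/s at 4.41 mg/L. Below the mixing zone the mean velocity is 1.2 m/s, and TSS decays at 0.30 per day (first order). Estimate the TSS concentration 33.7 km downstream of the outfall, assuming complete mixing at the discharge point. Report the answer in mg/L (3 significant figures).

9.10 mg/L

After complete mixing, C₀ = (0.058·390 + 3.92·4.41) / 3.978 = 10.03 mg/L.
Travel time t = 3.37e+04 m / 1.2 m/s = 2.808e+04 s = 0.325 d.
C = 10.03·exp(−0.30·0.325) = 10.03·0.9071 = 9.1 mg/L.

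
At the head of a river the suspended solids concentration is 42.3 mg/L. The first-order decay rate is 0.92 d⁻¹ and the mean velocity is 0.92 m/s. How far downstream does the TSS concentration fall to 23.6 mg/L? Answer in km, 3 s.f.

From C = C₀·e^(−kt), t = ln(C₀/C)/k = ln(42.3/23.6)/0.92 = 0.5835/0.92 = 0.6343 d.
Distance = v·t = 0.92 m/s × 5.48e+04 s = 5.042e+04 m = 50.42 km.

50.4 km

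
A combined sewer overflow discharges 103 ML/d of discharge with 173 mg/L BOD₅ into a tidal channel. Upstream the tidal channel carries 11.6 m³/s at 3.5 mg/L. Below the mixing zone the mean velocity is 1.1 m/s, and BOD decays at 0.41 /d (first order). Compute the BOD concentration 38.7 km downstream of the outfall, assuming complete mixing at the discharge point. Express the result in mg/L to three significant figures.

16.3 mg/L

103 ML/d = 1.192 m³/s.
After complete mixing, C₀ = (1.192·173 + 11.6·3.5) / 12.79 = 19.3 mg/L.
Travel time t = 3.87e+04 m / 1.1 m/s = 3.518e+04 s = 0.4072 d.
C = 19.3·exp(−0.41·0.4072) = 19.3·0.8462 = 16.33 mg/L.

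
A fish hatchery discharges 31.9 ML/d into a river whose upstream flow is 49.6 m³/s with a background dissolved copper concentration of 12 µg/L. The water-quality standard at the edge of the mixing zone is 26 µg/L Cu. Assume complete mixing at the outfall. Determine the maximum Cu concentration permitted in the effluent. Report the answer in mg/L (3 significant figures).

31.9 ML/d = 0.3692 m³/s.
12 µg/L = 0.012 mg/L.
26 µg/L = 0.026 mg/L.
Mass balance: 0.026·49.97 = 0.3692·Cₑ + 49.6·0.012.
Cₑ = (1.299 − 0.5952) / 0.3692 = 1.907 mg/L.

1.91 mg/L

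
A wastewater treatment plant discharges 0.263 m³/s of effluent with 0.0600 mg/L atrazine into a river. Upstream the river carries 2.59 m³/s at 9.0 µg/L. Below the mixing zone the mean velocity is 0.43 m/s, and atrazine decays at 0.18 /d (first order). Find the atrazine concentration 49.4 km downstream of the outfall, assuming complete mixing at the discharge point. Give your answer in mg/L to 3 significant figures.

9.0 µg/L = 0.009 mg/L.
After complete mixing, C₀ = (0.263·0.06 + 2.59·0.009) / 2.853 = 0.0137 mg/L.
Travel time t = 4.94e+04 m / 0.43 m/s = 1.149e+05 s = 1.33 d.
C = 0.0137·exp(−0.18·1.33) = 0.0137·0.7871 = 0.01078 mg/L.

0.0108 mg/L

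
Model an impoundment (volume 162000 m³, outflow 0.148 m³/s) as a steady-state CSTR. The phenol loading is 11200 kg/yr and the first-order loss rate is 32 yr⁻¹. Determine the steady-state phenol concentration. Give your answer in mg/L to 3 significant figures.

Outflow Q = 0.148 m³/s × 3.156e+07 s/yr = 4.671e+06 m³/yr.
Steady-state CSTR mass balance: W = Q·C + k·V·C, so C = W/(Q + kV).
Q + kV = 4.671e+06 + 32·162000 = 9.855e+06 m³/yr.
C = 11200/9.855e+06 = 0.001137 kg/m³ = 1.137 mg/L.

1.14 mg/L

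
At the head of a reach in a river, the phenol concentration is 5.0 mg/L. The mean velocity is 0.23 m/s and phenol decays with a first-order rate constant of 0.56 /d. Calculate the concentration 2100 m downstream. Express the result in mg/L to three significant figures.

Travel time t = 2100 m / 0.23 m/s = 2100/0.23 = 9130 s = 0.1057 d.
First-order decay: C = 5.0·exp(−0.56·0.1057) = 5.0·0.9425 = 4.713 mg/L.

4.71 mg/L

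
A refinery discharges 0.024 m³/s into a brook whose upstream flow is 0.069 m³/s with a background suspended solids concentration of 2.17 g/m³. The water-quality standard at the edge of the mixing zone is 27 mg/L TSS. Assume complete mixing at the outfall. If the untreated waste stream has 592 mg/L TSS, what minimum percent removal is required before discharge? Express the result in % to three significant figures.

83.4 %

Mass balance: 27·0.093 = 0.024·Cₑ + 0.069·2.17.
Cₑ = (2.511 − 0.1497) / 0.024 = 98.39 mg/L.
Required removal = 1 − 98.39/592 = 83.38 %.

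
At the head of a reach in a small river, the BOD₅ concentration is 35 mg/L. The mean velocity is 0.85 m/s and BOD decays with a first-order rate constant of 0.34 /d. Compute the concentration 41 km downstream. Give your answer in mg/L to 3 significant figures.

Travel time t = 41 km / 0.85 m/s = 4.1e+04/0.85 = 4.824e+04 s = 0.5583 d.
First-order decay: C = 35·exp(−0.34·0.5583) = 35·0.8271 = 28.95 mg/L.

28.9 mg/L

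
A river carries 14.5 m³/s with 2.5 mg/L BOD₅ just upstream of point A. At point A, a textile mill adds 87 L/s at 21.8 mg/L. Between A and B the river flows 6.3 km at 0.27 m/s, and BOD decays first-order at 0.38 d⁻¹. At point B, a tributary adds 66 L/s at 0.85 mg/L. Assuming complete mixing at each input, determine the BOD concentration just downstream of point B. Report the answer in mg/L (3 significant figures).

87 L/s = 0.087 m³/s.
After input A: C = (14.5·2.5 + 0.087·21.8) / 14.59 = 2.615 mg/L.
Over the 6.3 km reach to input B (t = 2.333e+04 s = 0.2701 d), decay gives C = 2.615·exp(−0.38·0.2701) = 2.36 mg/L.
66 L/s = 0.066 m³/s.
After input B: C = (14.59·2.36 + 0.066·0.85) / 14.65 = 2.353 mg/L.

2.35 mg/L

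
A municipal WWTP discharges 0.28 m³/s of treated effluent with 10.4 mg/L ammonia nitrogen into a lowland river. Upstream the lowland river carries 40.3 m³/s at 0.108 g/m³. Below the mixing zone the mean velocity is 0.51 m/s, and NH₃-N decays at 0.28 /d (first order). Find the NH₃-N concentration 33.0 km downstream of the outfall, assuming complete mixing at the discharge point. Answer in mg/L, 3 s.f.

0.145 mg/L

After complete mixing, C₀ = (0.28·10.4 + 40.3·0.108) / 40.58 = 0.179 mg/L.
Travel time t = 3.3e+04 m / 0.51 m/s = 6.471e+04 s = 0.7489 d.
C = 0.179·exp(−0.28·0.7489) = 0.179·0.8108 = 0.1452 mg/L.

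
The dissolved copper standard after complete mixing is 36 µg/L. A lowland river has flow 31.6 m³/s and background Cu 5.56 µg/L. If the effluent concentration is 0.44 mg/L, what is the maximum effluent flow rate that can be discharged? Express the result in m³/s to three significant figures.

2.38 m³/s

5.56 µg/L = 0.00556 mg/L.
36 µg/L = 0.036 mg/L.
Mass balance at complete mixing: C_std·(Q_w + Q_r) = Q_w·C_e + Q_r·C_b.
Rearranging, Q_w = Q_r·(C_std − C_b)/(C_e − C_std) = 31.6·(0.036 − 0.00556) / (0.44 − 0.036) = 2.381 m³/s.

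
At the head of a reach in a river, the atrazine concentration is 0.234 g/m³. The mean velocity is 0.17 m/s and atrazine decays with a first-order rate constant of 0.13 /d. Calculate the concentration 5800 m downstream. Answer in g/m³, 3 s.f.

0.222 g/m³

Travel time t = 5800 m / 0.17 m/s = 5800/0.17 = 3.412e+04 s = 0.3949 d.
First-order decay: C = 0.234·exp(−0.13·0.3949) = 0.234·0.95 = 0.2223 g/m³.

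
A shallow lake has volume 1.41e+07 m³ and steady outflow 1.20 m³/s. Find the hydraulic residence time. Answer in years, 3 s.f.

0.372 yr

Q = 1.20 m³/s × 3.156e+07 s/yr = 3.787e+07 m³/yr.
Hydraulic residence time τ = V/Q = 1.41e+07/3.787e+07 = 0.3723 yr.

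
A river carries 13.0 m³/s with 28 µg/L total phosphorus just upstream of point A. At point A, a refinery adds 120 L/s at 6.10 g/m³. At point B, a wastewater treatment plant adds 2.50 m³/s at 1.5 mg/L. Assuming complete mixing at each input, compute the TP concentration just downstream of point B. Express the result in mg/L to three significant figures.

28 µg/L = 0.028 mg/L.
120 L/s = 0.12 m³/s.
After input A: C = (13·0.028 + 0.12·6.1) / 13.12 = 0.08354 mg/L.
After input B: C = (13.12·0.08354 + 2.5·1.5) / 15.62 = 0.3102 mg/L.

0.310 mg/L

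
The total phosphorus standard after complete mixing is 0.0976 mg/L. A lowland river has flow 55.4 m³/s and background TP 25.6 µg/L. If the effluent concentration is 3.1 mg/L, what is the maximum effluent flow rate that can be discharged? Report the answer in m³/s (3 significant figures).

25.6 µg/L = 0.0256 mg/L.
Mass balance at complete mixing: C_std·(Q_w + Q_r) = Q_w·C_e + Q_r·C_b.
Rearranging, Q_w = Q_r·(C_std − C_b)/(C_e − C_std) = 55.4·(0.0976 − 0.0256) / (3.1 − 0.0976) = 1.329 m³/s.

1.33 m³/s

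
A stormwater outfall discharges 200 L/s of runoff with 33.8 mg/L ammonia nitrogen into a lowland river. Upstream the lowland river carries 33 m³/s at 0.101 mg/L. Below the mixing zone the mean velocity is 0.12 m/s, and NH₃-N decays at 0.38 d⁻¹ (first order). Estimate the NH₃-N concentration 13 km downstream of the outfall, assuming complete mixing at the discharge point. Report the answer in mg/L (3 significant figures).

0.189 mg/L

200 L/s = 0.2 m³/s.
After complete mixing, C₀ = (0.2·33.8 + 33·0.101) / 33.2 = 0.304 mg/L.
Travel time t = 1.3e+04 m / 0.12 m/s = 1.083e+05 s = 1.254 d.
C = 0.304·exp(−0.38·1.254) = 0.304·0.621 = 0.1888 mg/L.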